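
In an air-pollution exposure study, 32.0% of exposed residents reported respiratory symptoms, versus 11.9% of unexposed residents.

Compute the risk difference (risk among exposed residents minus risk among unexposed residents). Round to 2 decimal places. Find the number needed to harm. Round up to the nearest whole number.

RD = 0.20; NNH = 5

risk difference = 0.3200 − 0.1190 = 0.20
absolute risk difference = 0.201000
1 / 0.201000 = 4.975 → round up → 5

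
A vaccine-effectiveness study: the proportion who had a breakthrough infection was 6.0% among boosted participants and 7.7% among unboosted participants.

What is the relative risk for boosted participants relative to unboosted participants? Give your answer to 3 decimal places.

RR = 0.0600 / 0.0770 = 0.779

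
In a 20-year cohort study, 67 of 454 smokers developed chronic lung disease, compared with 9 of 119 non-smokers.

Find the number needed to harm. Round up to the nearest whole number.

NNH = 14

risk, smokers = 67/454 = 0.147577
risk, non-smokers = 9/119 = 0.075630
absolute risk difference = 0.071947
1 / 0.071947 = 13.899 → round up → 14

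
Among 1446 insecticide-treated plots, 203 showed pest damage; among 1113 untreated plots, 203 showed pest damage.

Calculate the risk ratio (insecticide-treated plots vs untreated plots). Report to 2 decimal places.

0.77

risk, insecticide-treated plots = 203/1446 = 0.1404
risk, untreated plots = 203/1113 = 0.1824
RR = 0.1404 / 0.1824 = 0.77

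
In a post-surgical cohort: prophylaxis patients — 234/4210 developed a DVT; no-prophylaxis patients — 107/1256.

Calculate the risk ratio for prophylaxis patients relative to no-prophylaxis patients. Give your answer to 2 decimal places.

risk, prophylaxis patients = 234/4210 = 0.0556
risk, no-prophylaxis patients = 107/1256 = 0.0852
RR = 0.0556 / 0.0852 = 0.65

RR = 0.65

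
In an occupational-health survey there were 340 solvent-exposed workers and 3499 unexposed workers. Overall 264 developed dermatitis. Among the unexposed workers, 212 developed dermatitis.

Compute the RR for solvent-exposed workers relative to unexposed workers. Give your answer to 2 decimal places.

solvent-exposed workers with the outcome: 264 − 212 = 52
solvent-exposed workers without the outcome: 340 − 52 = 288
unexposed workers without the outcome: 3499 − 212 = 3287
risk, solvent-exposed workers = 52/340 = 0.1529
risk, unexposed workers = 212/3499 = 0.0606
RR = 0.1529 / 0.0606 = 2.52

2.52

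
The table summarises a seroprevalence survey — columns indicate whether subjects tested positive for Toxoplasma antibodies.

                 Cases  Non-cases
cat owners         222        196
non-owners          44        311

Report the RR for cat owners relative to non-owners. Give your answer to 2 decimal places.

risk, cat owners = 222/418 = 0.5311
risk, non-owners = 44/355 = 0.1239
RR = 0.5311 / 0.1239 = 4.29

RR = 4.29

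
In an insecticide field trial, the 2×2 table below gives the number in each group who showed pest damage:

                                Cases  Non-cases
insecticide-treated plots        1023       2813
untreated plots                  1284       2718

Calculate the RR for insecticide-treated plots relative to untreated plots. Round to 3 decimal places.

RR ≈ 0.831

risk, insecticide-treated plots = 1023/3836 = 0.2667
risk, untreated plots = 1284/4002 = 0.3208
RR = 0.2667 / 0.3208 = 0.831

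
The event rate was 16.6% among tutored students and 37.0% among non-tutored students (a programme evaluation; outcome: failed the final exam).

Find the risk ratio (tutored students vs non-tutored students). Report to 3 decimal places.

RR = 0.1660 / 0.3700 = 0.449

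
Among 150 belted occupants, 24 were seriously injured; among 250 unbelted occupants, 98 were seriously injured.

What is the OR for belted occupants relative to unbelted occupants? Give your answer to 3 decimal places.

0.295

odds, belted occupants = 24/126 = 0.1905
odds, unbelted occupants = 98/152 = 0.6447
OR = 0.1905 / 0.6447 = 0.295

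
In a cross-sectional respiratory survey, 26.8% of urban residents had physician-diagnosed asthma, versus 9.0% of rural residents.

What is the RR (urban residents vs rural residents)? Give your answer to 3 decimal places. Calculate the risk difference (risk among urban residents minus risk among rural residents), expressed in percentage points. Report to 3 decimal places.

RR = 2.978; RD = 17.800

RR = 0.2680 / 0.0900 = 2.978
risk difference = 0.2680 − 0.0900 = 0.1780 → 17.800 percentage points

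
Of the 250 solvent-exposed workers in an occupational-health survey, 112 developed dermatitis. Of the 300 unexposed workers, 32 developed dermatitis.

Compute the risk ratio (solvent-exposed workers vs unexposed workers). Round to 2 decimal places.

RR: 4.20

risk, solvent-exposed workers = 112/250 = 0.4480
risk, unexposed workers = 32/300 = 0.1067
RR = 0.4480 / 0.1067 = 4.20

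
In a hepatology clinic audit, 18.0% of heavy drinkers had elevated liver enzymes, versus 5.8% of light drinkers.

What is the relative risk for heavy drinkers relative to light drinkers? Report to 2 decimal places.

RR = 0.1800 / 0.0580 = 3.10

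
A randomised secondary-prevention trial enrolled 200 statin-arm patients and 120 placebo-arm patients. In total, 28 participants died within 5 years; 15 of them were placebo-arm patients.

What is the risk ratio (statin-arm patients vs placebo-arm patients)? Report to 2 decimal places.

statin-arm patients with the outcome: 28 − 15 = 13
statin-arm patients without the outcome: 200 − 13 = 187
placebo-arm patients without the outcome: 120 − 15 = 105
risk, statin-arm patients = 13/200 = 0.0650
risk, placebo-arm patients = 15/120 = 0.1250
RR = 0.0650 / 0.1250 = 0.52

0.52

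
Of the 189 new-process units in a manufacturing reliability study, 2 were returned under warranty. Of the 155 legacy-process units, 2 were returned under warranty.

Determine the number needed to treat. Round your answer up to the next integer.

risk, new-process units = 2/189 = 0.010582
risk, legacy-process units = 2/155 = 0.012903
absolute risk difference = 0.002321
1 / 0.002321 = 430.849 → round up → 431

431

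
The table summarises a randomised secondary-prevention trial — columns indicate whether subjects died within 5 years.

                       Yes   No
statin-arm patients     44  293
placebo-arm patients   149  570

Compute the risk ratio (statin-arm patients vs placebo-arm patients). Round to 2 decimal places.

RR ≈ 0.63

risk, statin-arm patients = 44/337 = 0.1306
risk, placebo-arm patients = 149/719 = 0.2072
RR = 0.1306 / 0.2072 = 0.63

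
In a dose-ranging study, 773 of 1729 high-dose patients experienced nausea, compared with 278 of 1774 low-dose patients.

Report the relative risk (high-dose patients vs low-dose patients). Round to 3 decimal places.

risk, high-dose patients = 773/1729 = 0.4471
risk, low-dose patients = 278/1774 = 0.1567
RR = 0.4471 / 0.1567 = 2.853

2.853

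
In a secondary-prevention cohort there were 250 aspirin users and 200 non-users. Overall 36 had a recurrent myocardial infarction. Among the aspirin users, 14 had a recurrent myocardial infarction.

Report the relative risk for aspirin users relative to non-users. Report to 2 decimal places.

aspirin users without the outcome: 250 − 14 = 236
non-users with the outcome: 36 − 14 = 22
non-users without the outcome: 200 − 22 = 178
risk, aspirin users = 14/250 = 0.0560
risk, non-users = 22/200 = 0.1100
RR = 0.0560 / 0.1100 = 0.51

RR: 0.51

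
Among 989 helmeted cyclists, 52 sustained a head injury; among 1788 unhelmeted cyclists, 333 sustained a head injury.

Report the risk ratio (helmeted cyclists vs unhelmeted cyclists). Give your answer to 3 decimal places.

RR ≈ 0.282

risk, helmeted cyclists = 52/989 = 0.0526
risk, unhelmeted cyclists = 333/1788 = 0.1862
RR = 0.0526 / 0.1862 = 0.282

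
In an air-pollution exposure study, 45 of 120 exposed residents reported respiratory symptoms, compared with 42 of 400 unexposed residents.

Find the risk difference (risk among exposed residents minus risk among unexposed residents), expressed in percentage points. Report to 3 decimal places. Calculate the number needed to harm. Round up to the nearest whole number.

RD = 27.000; NNH = 4

risk, exposed residents = 45/120 = 0.3750
risk, unexposed residents = 42/400 = 0.1050
risk difference = 0.3750 − 0.1050 = 0.2700 → 27.000 percentage points
absolute risk difference = 0.270000
1 / 0.270000 = 3.704 → round up → 4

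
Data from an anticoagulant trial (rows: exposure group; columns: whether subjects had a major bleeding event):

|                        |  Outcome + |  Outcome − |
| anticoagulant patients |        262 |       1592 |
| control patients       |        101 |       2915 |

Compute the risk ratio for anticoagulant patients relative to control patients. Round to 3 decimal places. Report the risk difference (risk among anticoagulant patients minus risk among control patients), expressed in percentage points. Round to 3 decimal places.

RR = 4.220; RD = 10.783

risk, anticoagulant patients = 262/1854 = 0.14132
risk, control patients = 101/3016 = 0.03349
RR = 0.14132 / 0.03349 = 4.220
risk difference = 0.14132 − 0.03349 = 0.10783 → 10.783 percentage points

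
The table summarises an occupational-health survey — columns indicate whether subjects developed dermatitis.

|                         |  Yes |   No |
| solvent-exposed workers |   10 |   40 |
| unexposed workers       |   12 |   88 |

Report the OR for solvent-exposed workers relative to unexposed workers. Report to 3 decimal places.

OR = (10 × 88) / (40 × 12) = 880/480 ≈ 1.833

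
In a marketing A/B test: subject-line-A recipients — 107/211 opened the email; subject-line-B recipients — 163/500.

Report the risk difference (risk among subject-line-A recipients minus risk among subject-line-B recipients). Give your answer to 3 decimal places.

RD ≈ 0.181

risk, subject-line-A recipients = 107/211 = 0.5071
risk, subject-line-B recipients = 163/500 = 0.3260
risk difference = 0.5071 − 0.3260 = 0.181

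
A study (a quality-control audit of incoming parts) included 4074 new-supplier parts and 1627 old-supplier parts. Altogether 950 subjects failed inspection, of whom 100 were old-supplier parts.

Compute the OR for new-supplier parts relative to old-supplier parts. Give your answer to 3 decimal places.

4.026

new-supplier parts with the outcome: 950 − 100 = 850
new-supplier parts without the outcome: 4074 − 850 = 3224
old-supplier parts without the outcome: 1627 − 100 = 1527
OR = (850 × 1527) / (3224 × 100) = 1297950/322400 ≈ 4.026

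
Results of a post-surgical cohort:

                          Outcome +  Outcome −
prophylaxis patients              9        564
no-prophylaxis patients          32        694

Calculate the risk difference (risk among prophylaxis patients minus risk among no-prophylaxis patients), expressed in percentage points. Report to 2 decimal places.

RD = -2.84

risk, prophylaxis patients = 9/573 = 0.01571
risk, no-prophylaxis patients = 32/726 = 0.04408
risk difference = 0.01571 − 0.04408 = -0.02837 → -2.84 percentage points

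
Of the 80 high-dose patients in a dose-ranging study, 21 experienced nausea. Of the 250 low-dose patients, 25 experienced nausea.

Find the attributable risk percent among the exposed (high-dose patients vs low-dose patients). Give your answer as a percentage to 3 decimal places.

risk, high-dose patients = 21/80 = 0.2625
risk, low-dose patients = 25/250 = 0.1000
AR% = (0.2625 − 0.1000) / 0.2625 = 0.6190 → 61.905%

AR% ≈ 61.905%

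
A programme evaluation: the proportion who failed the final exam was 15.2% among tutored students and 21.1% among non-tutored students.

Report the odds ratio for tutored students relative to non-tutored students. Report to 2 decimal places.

odds, tutored students = 0.1520/0.8480 = 0.1792
odds, non-tutored students = 0.2110/0.7890 = 0.2674
OR = 0.1792 / 0.2674 = 0.67

OR ≈ 0.67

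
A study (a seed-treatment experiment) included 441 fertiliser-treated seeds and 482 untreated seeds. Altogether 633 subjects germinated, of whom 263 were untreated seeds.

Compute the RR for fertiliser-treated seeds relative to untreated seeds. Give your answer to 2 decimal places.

fertiliser-treated seeds with the outcome: 633 − 263 = 370
fertiliser-treated seeds without the outcome: 441 − 370 = 71
untreated seeds without the outcome: 482 − 263 = 219
risk, fertiliser-treated seeds = 370/441 = 0.8390
risk, untreated seeds = 263/482 = 0.5456
RR = 0.8390 / 0.5456 = 1.54

1.54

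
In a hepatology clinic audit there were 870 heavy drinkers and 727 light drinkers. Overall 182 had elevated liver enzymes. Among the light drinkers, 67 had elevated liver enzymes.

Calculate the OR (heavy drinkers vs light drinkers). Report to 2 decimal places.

1.50

heavy drinkers with the outcome: 182 − 67 = 115
heavy drinkers without the outcome: 870 − 115 = 755
light drinkers without the outcome: 727 − 67 = 660
OR = (115 × 660) / (755 × 67) = 75900/50585 ≈ 1.50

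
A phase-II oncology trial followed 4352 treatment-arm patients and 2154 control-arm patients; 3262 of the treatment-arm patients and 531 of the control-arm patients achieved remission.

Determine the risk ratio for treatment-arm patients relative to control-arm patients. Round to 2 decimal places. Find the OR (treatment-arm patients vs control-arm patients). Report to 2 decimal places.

RR = 3.04; OR = 9.15

risk, treatment-arm patients = 3262/4352 = 0.7495
risk, control-arm patients = 531/2154 = 0.2465
RR = 0.7495 / 0.2465 = 3.04
OR = (3262 × 1623) / (1090 × 531) = 5294226/578790 ≈ 9.15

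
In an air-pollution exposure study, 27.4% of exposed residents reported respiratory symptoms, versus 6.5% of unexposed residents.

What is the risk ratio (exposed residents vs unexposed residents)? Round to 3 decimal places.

RR = 0.2740 / 0.0650 = 4.215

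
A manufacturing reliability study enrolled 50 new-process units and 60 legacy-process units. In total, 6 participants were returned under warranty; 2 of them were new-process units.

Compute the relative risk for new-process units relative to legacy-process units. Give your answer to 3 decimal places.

RR ≈ 0.600

new-process units without the outcome: 50 − 2 = 48
legacy-process units with the outcome: 6 − 2 = 4
legacy-process units without the outcome: 60 − 4 = 56
risk, new-process units = 2/50 = 0.04000
risk, legacy-process units = 4/60 = 0.06667
RR = 0.04000 / 0.06667 = 0.600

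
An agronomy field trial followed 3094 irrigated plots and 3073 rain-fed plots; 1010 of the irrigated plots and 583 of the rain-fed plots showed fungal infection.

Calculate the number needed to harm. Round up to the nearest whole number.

risk, irrigated plots = 1010/3094 = 0.326438
risk, rain-fed plots = 583/3073 = 0.189717
absolute risk difference = 0.136721
1 / 0.136721 = 7.314 → round up → 8

8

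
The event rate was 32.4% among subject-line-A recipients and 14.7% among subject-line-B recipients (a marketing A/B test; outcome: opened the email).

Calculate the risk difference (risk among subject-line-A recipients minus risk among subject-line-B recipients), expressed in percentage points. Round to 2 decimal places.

RD ≈ 17.70

risk difference = 0.3240 − 0.1470 = 0.1770 → 17.70 percentage points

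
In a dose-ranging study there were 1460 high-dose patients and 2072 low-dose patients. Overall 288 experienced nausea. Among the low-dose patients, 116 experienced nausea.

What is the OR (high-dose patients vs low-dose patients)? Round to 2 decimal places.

high-dose patients with the outcome: 288 − 116 = 172
high-dose patients without the outcome: 1460 − 172 = 1288
low-dose patients without the outcome: 2072 − 116 = 1956
OR = (172 × 1956) / (1288 × 116) = 336432/149408 ≈ 2.25

OR ≈ 2.25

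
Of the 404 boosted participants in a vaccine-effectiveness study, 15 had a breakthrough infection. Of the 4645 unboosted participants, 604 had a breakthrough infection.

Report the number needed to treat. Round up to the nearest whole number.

NNT = 11

risk, boosted participants = 15/404 = 0.037129
risk, unboosted participants = 604/4645 = 0.130032
absolute risk difference = 0.092904
1 / 0.092904 = 10.764 → round up → 11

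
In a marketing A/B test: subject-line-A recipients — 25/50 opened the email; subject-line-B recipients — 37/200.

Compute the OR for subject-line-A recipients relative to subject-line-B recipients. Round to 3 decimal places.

OR = (25 × 163) / (25 × 37) = 4075/925 ≈ 4.405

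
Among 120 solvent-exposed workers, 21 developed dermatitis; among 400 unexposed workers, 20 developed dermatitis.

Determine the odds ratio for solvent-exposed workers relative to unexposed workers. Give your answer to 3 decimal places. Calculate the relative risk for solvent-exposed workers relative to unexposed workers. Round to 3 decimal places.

OR = 4.030; RR = 3.500

OR = (21 × 380) / (99 × 20) = 7980/1980 ≈ 4.030
risk, solvent-exposed workers = 21/120 = 0.1750
risk, unexposed workers = 20/400 = 0.0500
RR = 0.1750 / 0.0500 = 3.500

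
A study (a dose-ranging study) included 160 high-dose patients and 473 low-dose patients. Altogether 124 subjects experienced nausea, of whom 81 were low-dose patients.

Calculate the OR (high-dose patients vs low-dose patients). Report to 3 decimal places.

OR = 1.779

high-dose patients with the outcome: 124 − 81 = 43
high-dose patients without the outcome: 160 − 43 = 117
low-dose patients without the outcome: 473 − 81 = 392
odds, high-dose patients = 43/117 = 0.3675
odds, low-dose patients = 81/392 = 0.2066
OR = 0.3675 / 0.2066 = 1.779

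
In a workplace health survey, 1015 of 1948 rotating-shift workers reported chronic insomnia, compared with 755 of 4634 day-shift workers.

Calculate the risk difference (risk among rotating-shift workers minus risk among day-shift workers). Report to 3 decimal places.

risk, rotating-shift workers = 1015/1948 = 0.5210
risk, day-shift workers = 755/4634 = 0.1629
risk difference = 0.5210 − 0.1629 = 0.358

RD: 0.358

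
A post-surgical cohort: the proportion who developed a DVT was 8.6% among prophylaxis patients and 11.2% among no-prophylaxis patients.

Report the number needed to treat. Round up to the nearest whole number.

absolute risk difference = 0.026000
1 / 0.026000 = 38.462 → round up → 39

NNT ≈ 39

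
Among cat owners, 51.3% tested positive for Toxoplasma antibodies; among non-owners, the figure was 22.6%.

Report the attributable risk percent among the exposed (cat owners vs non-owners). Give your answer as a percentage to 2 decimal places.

AR% = (0.5130 − 0.2260) / 0.5130 = 0.5595 → 55.95%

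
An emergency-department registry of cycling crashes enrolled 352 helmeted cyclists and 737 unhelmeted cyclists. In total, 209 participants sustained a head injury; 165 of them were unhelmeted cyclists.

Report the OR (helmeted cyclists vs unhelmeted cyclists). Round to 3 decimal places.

0.495

helmeted cyclists with the outcome: 209 − 165 = 44
helmeted cyclists without the outcome: 352 − 44 = 308
unhelmeted cyclists without the outcome: 737 − 165 = 572
OR = (44 × 572) / (308 × 165) = 25168/50820 ≈ 0.495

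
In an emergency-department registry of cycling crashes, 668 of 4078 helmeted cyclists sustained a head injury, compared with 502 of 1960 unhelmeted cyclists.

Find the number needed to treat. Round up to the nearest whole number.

risk, helmeted cyclists = 668/4078 = 0.163806
risk, unhelmeted cyclists = 502/1960 = 0.256122
absolute risk difference = 0.092317
1 / 0.092317 = 10.832 → round up → 11

11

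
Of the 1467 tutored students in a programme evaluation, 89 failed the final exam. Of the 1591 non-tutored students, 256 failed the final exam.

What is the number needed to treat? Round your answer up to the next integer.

NNT = 10

risk, tutored students = 89/1467 = 0.060668
risk, non-tutored students = 256/1591 = 0.160905
absolute risk difference = 0.100237
1 / 0.100237 = 9.976 → round up → 10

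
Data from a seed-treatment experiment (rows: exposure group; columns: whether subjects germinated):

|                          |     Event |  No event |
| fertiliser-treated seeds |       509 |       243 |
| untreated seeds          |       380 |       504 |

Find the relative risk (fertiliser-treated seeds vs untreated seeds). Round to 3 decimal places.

1.575

risk, fertiliser-treated seeds = 509/752 = 0.6769
risk, untreated seeds = 380/884 = 0.4299
RR = 0.6769 / 0.4299 = 1.575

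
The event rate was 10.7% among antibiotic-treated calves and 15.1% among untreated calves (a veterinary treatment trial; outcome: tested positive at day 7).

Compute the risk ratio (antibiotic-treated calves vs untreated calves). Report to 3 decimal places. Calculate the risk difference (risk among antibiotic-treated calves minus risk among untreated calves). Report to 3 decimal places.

RR = 0.709; RD = -0.044

RR = 0.1070 / 0.1510 = 0.709
risk difference = 0.1070 − 0.1510 = -0.044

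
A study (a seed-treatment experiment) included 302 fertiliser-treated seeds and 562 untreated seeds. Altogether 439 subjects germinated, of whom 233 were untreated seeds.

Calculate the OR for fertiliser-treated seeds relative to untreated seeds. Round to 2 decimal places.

3.03

fertiliser-treated seeds with the outcome: 439 − 233 = 206
fertiliser-treated seeds without the outcome: 302 − 206 = 96
untreated seeds without the outcome: 562 − 233 = 329
OR = (206 × 329) / (96 × 233) = 67774/22368 ≈ 3.03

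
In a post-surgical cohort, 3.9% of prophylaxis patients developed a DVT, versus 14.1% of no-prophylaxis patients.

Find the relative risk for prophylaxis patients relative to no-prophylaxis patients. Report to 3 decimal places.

RR = 0.03900 / 0.14100 = 0.277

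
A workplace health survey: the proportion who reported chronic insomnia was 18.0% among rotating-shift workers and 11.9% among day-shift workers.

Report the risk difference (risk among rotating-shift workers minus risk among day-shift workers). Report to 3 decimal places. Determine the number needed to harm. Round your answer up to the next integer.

RD = 0.061; NNH = 17

risk difference = 0.1800 − 0.1190 = 0.061
absolute risk difference = 0.061000
1 / 0.061000 = 16.393 → round up → 17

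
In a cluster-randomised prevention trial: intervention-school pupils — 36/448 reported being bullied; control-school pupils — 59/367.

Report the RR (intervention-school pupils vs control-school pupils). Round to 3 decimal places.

RR: 0.500

risk, intervention-school pupils = 36/448 = 0.0804
risk, control-school pupils = 59/367 = 0.1608
RR = 0.0804 / 0.1608 = 0.500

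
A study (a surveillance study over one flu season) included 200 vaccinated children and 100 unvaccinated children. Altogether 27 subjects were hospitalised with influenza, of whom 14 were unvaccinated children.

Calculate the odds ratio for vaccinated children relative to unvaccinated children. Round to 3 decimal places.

vaccinated children with the outcome: 27 − 14 = 13
vaccinated children without the outcome: 200 − 13 = 187
unvaccinated children without the outcome: 100 − 14 = 86
OR = (13 × 86) / (187 × 14) = 1118/2618 ≈ 0.427

OR: 0.427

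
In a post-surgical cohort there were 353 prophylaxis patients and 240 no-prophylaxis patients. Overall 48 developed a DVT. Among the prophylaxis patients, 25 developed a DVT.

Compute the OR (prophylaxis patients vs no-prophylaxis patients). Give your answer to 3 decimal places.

prophylaxis patients without the outcome: 353 − 25 = 328
no-prophylaxis patients with the outcome: 48 − 25 = 23
no-prophylaxis patients without the outcome: 240 − 23 = 217
odds, prophylaxis patients = 25/328 = 0.0762
odds, no-prophylaxis patients = 23/217 = 0.1060
OR = 0.0762 / 0.1060 = 0.719

0.719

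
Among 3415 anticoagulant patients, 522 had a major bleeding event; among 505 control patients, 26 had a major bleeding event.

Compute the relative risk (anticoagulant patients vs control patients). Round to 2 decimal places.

2.97

risk, anticoagulant patients = 522/3415 = 0.1529
risk, control patients = 26/505 = 0.0515
RR = 0.1529 / 0.0515 = 2.97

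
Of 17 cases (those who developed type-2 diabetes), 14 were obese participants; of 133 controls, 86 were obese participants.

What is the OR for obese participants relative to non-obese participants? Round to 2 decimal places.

OR = (14 × 47) / (86 × 3) = 658/258 ≈ 2.55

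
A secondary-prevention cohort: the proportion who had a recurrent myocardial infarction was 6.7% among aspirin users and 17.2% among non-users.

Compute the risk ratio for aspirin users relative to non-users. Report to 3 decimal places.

RR = 0.0670 / 0.1720 = 0.390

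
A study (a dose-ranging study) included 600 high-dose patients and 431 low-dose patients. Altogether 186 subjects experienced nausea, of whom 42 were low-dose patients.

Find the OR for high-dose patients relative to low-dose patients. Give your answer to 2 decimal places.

high-dose patients with the outcome: 186 − 42 = 144
high-dose patients without the outcome: 600 − 144 = 456
low-dose patients without the outcome: 431 − 42 = 389
odds, high-dose patients = 144/456 = 0.3158
odds, low-dose patients = 42/389 = 0.1080
OR = 0.3158 / 0.1080 = 2.92

2.92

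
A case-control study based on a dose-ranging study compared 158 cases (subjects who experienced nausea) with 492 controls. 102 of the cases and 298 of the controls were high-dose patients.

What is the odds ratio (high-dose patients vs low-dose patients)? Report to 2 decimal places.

odds, high-dose patients = 102/298 = 0.3423
odds, low-dose patients = 56/194 = 0.2887
OR = 0.3423 / 0.2887 = 1.19

OR ≈ 1.19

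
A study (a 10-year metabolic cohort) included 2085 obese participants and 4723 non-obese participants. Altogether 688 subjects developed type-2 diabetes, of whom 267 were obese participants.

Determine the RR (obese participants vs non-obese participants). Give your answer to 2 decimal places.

obese participants without the outcome: 2085 − 267 = 1818
non-obese participants with the outcome: 688 − 267 = 421
non-obese participants without the outcome: 4723 − 421 = 4302
risk, obese participants = 267/2085 = 0.1281
risk, non-obese participants = 421/4723 = 0.0891
RR = 0.1281 / 0.0891 = 1.44

1.44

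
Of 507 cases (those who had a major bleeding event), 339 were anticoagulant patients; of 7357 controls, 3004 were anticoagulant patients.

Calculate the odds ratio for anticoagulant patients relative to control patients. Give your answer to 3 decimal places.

OR = (339 × 4353) / (3004 × 168) = 1475667/504672 ≈ 2.924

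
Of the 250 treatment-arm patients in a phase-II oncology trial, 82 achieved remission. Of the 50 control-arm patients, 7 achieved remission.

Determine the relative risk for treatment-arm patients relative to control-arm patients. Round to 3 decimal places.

RR = 2.343

risk, treatment-arm patients = 82/250 = 0.3280
risk, control-arm patients = 7/50 = 0.1400
RR = 0.3280 / 0.1400 = 2.343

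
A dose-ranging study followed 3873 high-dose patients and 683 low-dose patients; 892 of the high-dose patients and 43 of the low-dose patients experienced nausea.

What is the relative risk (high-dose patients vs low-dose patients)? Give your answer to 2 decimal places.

3.66

risk, high-dose patients = 892/3873 = 0.2303
risk, low-dose patients = 43/683 = 0.0630
RR = 0.2303 / 0.0630 = 3.66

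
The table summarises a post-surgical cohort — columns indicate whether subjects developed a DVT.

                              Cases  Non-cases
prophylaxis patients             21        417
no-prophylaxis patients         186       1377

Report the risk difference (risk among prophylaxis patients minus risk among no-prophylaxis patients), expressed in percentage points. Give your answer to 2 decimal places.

RD = -7.11

risk, prophylaxis patients = 21/438 = 0.04795
risk, no-prophylaxis patients = 186/1563 = 0.11900
risk difference = 0.04795 − 0.11900 = -0.07106 → -7.11 percentage points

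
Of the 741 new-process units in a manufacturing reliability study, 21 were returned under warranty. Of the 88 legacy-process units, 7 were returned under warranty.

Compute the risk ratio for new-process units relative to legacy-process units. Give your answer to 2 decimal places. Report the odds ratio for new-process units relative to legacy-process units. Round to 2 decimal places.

risk, new-process units = 21/741 = 0.02834
risk, legacy-process units = 7/88 = 0.07955
RR = 0.02834 / 0.07955 = 0.36
OR = (21 × 81) / (720 × 7) = 1701/5040 ≈ 0.34

RR = 0.36; OR = 0.34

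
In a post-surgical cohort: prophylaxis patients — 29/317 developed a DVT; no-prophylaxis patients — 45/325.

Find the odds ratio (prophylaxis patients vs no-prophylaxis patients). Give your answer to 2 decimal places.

OR = (29 × 280) / (288 × 45) = 8120/12960 ≈ 0.63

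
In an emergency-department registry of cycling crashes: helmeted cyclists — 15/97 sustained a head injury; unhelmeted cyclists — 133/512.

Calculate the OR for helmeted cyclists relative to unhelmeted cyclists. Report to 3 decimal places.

OR = (15 × 379) / (82 × 133) = 5685/10906 ≈ 0.521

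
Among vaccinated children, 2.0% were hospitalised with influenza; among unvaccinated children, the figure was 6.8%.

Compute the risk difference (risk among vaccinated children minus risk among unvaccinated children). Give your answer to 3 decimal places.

risk difference = 0.02000 − 0.06800 = -0.048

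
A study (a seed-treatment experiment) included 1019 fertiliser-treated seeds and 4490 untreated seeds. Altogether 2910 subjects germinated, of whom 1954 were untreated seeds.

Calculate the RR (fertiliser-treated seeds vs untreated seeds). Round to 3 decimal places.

2.156

fertiliser-treated seeds with the outcome: 2910 − 1954 = 956
fertiliser-treated seeds without the outcome: 1019 − 956 = 63
untreated seeds without the outcome: 4490 − 1954 = 2536
risk, fertiliser-treated seeds = 956/1019 = 0.9382
risk, untreated seeds = 1954/4490 = 0.4352
RR = 0.9382 / 0.4352 = 2.156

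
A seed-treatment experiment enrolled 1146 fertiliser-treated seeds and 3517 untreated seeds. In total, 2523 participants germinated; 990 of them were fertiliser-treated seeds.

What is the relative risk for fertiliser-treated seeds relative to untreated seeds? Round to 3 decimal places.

fertiliser-treated seeds without the outcome: 1146 − 990 = 156
untreated seeds with the outcome: 2523 − 990 = 1533
untreated seeds without the outcome: 3517 − 1533 = 1984
risk, fertiliser-treated seeds = 990/1146 = 0.8639
risk, untreated seeds = 1533/3517 = 0.4359
RR = 0.8639 / 0.4359 = 1.982

RR = 1.982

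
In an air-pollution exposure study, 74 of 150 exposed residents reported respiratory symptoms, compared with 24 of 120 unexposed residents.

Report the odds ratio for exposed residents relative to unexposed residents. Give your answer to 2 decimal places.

odds, exposed residents = 74/76 = 0.9737
odds, unexposed residents = 24/96 = 0.2500
OR = 0.9737 / 0.2500 = 3.89

3.89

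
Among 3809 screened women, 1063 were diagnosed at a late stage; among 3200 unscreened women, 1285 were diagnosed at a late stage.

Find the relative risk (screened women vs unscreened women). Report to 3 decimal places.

RR: 0.695

risk, screened women = 1063/3809 = 0.2791
risk, unscreened women = 1285/3200 = 0.4016
RR = 0.2791 / 0.4016 = 0.695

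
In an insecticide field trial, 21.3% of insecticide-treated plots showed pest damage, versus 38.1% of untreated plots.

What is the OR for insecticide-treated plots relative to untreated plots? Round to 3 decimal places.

odds, insecticide-treated plots = 0.2130/0.7870 = 0.2706
odds, untreated plots = 0.3810/0.6190 = 0.6155
OR = 0.2706 / 0.6155 = 0.440

0.440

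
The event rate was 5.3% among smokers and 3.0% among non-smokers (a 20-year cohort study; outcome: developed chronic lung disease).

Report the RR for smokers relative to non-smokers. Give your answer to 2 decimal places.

RR = 0.05300 / 0.03000 = 1.77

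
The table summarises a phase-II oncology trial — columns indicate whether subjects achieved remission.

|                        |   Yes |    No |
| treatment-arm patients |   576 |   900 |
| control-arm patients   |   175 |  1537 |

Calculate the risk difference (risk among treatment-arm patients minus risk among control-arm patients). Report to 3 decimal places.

RD: 0.288

risk, treatment-arm patients = 576/1476 = 0.3902
risk, control-arm patients = 175/1712 = 0.1022
risk difference = 0.3902 − 0.1022 = 0.288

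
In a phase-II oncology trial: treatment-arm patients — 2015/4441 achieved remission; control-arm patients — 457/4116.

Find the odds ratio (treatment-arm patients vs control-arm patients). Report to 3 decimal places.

OR: 6.650

odds, treatment-arm patients = 2015/2426 = 0.8306
odds, control-arm patients = 457/3659 = 0.1249
OR = 0.8306 / 0.1249 = 6.650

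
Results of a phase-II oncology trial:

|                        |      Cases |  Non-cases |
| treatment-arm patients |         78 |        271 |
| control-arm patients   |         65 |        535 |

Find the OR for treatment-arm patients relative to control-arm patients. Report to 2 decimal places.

odds, treatment-arm patients = 78/271 = 0.2878
odds, control-arm patients = 65/535 = 0.1215
OR = 0.2878 / 0.1215 = 2.37

OR = 2.37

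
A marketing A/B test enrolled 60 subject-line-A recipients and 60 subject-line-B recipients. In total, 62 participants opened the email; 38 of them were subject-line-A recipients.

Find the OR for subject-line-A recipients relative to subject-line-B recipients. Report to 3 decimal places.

subject-line-A recipients without the outcome: 60 − 38 = 22
subject-line-B recipients with the outcome: 62 − 38 = 24
subject-line-B recipients without the outcome: 60 − 24 = 36
OR = (38 × 36) / (22 × 24) = 1368/528 ≈ 2.591

2.591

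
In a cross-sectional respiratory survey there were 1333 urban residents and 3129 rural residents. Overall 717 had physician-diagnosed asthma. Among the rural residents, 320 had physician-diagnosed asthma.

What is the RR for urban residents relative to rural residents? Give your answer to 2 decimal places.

urban residents with the outcome: 717 − 320 = 397
urban residents without the outcome: 1333 − 397 = 936
rural residents without the outcome: 3129 − 320 = 2809
risk, urban residents = 397/1333 = 0.2978
risk, rural residents = 320/3129 = 0.1023
RR = 0.2978 / 0.1023 = 2.91

RR ≈ 2.91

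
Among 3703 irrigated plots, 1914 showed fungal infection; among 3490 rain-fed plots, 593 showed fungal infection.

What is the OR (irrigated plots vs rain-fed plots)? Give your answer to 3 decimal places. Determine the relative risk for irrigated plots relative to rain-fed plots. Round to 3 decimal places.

OR = 5.227; RR = 3.042

odds, irrigated plots = 1914/1789 = 1.0699
odds, rain-fed plots = 593/2897 = 0.2047
OR = 1.0699 / 0.2047 = 5.227
risk, irrigated plots = 1914/3703 = 0.5169
risk, rain-fed plots = 593/3490 = 0.1699
RR = 0.5169 / 0.1699 = 3.042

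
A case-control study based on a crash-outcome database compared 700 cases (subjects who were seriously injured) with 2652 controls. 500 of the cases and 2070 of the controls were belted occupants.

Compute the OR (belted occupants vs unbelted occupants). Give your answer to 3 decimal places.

odds, belted occupants = 500/2070 = 0.2415
odds, unbelted occupants = 200/582 = 0.3436
OR = 0.2415 / 0.3436 = 0.703

0.703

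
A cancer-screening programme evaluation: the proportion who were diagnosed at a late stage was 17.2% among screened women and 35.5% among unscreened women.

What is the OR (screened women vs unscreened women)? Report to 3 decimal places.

0.377

odds, screened women = 0.1720/0.8280 = 0.2077
odds, unscreened women = 0.3550/0.6450 = 0.5504
OR = 0.2077 / 0.5504 = 0.377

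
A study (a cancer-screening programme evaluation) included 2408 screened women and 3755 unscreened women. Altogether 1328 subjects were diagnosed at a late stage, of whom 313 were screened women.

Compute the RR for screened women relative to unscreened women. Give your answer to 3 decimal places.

RR = 0.481

screened women without the outcome: 2408 − 313 = 2095
unscreened women with the outcome: 1328 − 313 = 1015
unscreened women without the outcome: 3755 − 1015 = 2740
risk, screened women = 313/2408 = 0.1300
risk, unscreened women = 1015/3755 = 0.2703
RR = 0.1300 / 0.2703 = 0.481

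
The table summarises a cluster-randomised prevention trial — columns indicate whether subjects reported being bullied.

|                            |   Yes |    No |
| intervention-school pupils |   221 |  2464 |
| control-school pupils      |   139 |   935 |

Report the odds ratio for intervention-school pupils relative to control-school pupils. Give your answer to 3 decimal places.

OR = (221 × 935) / (2464 × 139) = 206635/342496 ≈ 0.603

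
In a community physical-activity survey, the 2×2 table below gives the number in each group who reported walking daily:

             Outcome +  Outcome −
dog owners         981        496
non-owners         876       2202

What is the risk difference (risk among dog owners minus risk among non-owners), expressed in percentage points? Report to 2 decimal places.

risk, dog owners = 981/1477 = 0.6642
risk, non-owners = 876/3078 = 0.2846
risk difference = 0.6642 − 0.2846 = 0.3796 → 37.96 percentage points

37.96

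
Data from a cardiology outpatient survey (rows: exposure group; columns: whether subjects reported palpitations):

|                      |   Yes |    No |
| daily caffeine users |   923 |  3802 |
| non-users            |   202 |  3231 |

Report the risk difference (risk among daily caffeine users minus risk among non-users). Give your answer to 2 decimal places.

risk, daily caffeine users = 923/4725 = 0.1953
risk, non-users = 202/3433 = 0.0588
risk difference = 0.1953 − 0.0588 = 0.14

RD = 0.14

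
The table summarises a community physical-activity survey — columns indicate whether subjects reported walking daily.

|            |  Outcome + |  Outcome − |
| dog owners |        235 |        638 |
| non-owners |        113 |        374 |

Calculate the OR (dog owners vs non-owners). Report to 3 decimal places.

OR: 1.219

odds, dog owners = 235/638 = 0.3683
odds, non-owners = 113/374 = 0.3021
OR = 0.3683 / 0.3021 = 1.219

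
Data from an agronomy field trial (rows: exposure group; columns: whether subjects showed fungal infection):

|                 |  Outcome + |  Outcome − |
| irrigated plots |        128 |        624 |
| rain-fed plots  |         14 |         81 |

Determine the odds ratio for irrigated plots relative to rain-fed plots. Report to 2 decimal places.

OR = (128 × 81) / (624 × 14) = 10368/8736 ≈ 1.19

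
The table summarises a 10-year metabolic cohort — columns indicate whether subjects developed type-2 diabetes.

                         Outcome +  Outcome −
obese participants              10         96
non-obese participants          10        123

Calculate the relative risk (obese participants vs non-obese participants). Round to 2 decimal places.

RR ≈ 1.25

risk, obese participants = 10/106 = 0.0943
risk, non-obese participants = 10/133 = 0.0752
RR = 0.0943 / 0.0752 = 1.25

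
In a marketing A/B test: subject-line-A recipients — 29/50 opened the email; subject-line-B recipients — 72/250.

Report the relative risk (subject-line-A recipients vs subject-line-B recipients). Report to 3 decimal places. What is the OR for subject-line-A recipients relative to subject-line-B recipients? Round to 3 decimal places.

risk, subject-line-A recipients = 29/50 = 0.5800
risk, subject-line-B recipients = 72/250 = 0.2880
RR = 0.5800 / 0.2880 = 2.014
OR = (29 × 178) / (21 × 72) = 5162/1512 ≈ 3.414

RR = 2.014; OR = 3.414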